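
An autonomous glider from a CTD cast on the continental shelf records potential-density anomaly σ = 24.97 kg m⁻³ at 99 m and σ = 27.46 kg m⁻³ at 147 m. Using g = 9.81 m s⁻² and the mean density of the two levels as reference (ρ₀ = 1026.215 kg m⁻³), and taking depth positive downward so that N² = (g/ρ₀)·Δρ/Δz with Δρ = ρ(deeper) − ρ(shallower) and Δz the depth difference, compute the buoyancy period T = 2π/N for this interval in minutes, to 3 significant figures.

Δρ = 1027.46 − 1024.97 = 2.49 kg m⁻³ over Δz = 147 − 99 = 48 m.
N² = (9.81/1026.215) × (2.49/48) = 4.9589 × 10⁻⁴ s⁻².
N = √(4.9589 × 10⁻⁴) = 0.022269 rad s⁻¹, so T = 2π/N = 282.15 s = 4.7025 min ≈ 4.70 min.

4.70 min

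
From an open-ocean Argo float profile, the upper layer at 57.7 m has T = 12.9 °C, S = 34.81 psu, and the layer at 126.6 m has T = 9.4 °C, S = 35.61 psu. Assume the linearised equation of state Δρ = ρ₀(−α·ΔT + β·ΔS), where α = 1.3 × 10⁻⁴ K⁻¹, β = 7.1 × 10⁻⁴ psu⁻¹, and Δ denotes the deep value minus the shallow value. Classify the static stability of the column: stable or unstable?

ΔT = 9.4 − 12.9 = -3.5 K and ΔS = 35.61 − 34.81 = +0.80 psu (deep − shallow).
−αΔT = 4.55 × 10⁻⁴; βΔS = 5.68 × 10⁻⁴; sum Δρ/ρ₀ = 1.023 × 10⁻³.
Δρ/ρ₀ > 0, so Δρ > 0: deeper water is denser → statically stable.

stable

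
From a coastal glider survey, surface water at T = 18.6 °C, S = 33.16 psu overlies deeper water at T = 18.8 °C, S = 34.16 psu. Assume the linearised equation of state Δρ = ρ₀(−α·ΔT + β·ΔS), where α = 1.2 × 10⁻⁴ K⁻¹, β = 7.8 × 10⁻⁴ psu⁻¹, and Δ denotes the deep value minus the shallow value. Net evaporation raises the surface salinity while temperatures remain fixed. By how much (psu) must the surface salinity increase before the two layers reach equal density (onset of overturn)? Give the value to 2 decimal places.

0.97 psu

Neutral buoyancy requires −α(T_deep − T_surf) + β(S_deep − S_surf′) = 0.
S_surf′ = S_deep − (α/β)·ΔT = 34.16 − (1.2 × 10⁻⁴/7.8 × 10⁻⁴)·(+0.2) = 34.1292 psu.
Increase required: 34.1292 − 33.16 = 0.9692 psu.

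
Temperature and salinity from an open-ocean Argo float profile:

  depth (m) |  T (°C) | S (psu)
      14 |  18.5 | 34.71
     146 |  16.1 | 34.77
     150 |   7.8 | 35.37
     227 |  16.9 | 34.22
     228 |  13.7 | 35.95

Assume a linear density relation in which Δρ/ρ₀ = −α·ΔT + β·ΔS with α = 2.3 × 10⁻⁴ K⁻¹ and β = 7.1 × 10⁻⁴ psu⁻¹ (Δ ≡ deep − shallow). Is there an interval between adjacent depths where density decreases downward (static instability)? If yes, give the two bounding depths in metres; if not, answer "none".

Evaluate Δρ/ρ₀ = −αΔT + βΔS across each adjacent pair:
  14–146 m: −αΔT+βΔS = −(2.3 × 10⁻⁴)(-2.4)+(7.1 × 10⁻⁴)(+0.06) = 5.9 × 10⁻⁴ → stable
  146–150 m: −αΔT+βΔS = −(2.3 × 10⁻⁴)(-8.3)+(7.1 × 10⁻⁴)(+0.60) = 2.3 × 10⁻³ → stable
  150–227 m: −αΔT+βΔS = −(2.3 × 10⁻⁴)(+9.1)+(7.1 × 10⁻⁴)(-1.15) = -2.9 × 10⁻³ → UNSTABLE
  227–228 m: −αΔT+βΔS = −(2.3 × 10⁻⁴)(-3.2)+(7.1 × 10⁻⁴)(+1.73) = 2.0 × 10⁻³ → stable
The 150–227 m interval has Δρ < 0: lighter water underlies denser water.

150–227 m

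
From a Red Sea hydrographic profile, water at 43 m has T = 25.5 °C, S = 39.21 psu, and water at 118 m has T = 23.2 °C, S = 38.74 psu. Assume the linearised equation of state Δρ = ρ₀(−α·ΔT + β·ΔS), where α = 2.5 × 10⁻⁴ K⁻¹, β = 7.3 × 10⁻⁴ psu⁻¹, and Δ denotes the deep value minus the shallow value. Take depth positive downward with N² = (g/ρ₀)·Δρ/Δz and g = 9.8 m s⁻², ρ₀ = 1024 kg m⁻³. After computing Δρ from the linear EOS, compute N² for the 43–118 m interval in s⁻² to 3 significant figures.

3.03 × 10⁻⁵ s⁻²

ΔT = -2.3 K, ΔS = -0.47 psu (deep − shallow).
Δρ/ρ₀ = −αΔT + βΔS = 5.75 × 10⁻⁴ − 3.431 × 10⁻⁴ = 2.319 × 10⁻⁴, so Δρ ≈ 0.2375 kg m⁻³.
N² = (g/ρ₀)·Δρ/Δz = g·(Δρ/ρ₀)/Δz = 9.8 × 2.319 × 10⁻⁴ / 75 = 3.0302 × 10⁻⁵ s⁻² ≈ 3.03 × 10⁻⁵ s⁻².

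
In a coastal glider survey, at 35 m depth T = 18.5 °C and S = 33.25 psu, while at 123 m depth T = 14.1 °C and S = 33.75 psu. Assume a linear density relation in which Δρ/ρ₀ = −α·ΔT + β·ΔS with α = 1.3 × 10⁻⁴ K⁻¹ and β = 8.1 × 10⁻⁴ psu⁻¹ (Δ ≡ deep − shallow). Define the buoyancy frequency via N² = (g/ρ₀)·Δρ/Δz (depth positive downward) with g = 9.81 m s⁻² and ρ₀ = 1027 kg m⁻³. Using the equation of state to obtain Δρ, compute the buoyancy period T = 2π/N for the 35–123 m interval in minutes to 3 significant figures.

ΔT = -4.4 K, ΔS = +0.50 psu (deep − shallow).
Δρ/ρ₀ = −αΔT + βΔS = 5.72 × 10⁻⁴ + 4.05 × 10⁻⁴ = 9.77 × 10⁻⁴, so Δρ ≈ 1.003 kg m⁻³.
N² = (g/ρ₀)·Δρ/Δz = g·(Δρ/ρ₀)/Δz = 9.81 × 9.77 × 10⁻⁴ / 88 = 1.0891 × 10⁻⁴ s⁻².
N = √(1.0891 × 10⁻⁴) = 0.010436 rad s⁻¹ → T = 2π/N = 602.07 s = 10.035 min ≈ 10.0 min.

10.0 min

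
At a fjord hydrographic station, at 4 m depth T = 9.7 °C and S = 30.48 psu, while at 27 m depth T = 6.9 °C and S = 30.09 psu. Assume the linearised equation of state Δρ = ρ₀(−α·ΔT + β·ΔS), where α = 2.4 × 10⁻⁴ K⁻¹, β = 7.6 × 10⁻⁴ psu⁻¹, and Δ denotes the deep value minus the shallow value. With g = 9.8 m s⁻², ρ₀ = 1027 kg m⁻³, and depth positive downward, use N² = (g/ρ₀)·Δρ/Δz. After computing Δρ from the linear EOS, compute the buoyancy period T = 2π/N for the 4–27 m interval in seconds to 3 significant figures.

ΔT = -2.8 K, ΔS = -0.39 psu (deep − shallow).
Δρ/ρ₀ = −αΔT + βΔS = 6.72 × 10⁻⁴ − 2.964 × 10⁻⁴ = 3.756 × 10⁻⁴, so Δρ ≈ 0.3857 kg m⁻³.
N² = (g/ρ₀)·Δρ/Δz = g·(Δρ/ρ₀)/Δz = 9.8 × 3.756 × 10⁻⁴ / 23 = 1.6004 × 10⁻⁴ s⁻².
N = √(1.6004 × 10⁻⁴) = 0.012651 rad s⁻¹ → T = 2π/N = 496.66 s ≈ 497 s.

497 s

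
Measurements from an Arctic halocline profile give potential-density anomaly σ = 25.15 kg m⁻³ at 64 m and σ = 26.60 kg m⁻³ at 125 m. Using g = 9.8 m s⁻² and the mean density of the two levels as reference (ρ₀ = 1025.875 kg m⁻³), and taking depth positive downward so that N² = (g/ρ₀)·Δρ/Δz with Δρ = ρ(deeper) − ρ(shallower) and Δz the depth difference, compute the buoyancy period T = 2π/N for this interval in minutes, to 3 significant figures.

6.95 min

Δρ = 1026.60 − 1025.15 = 1.45 kg m⁻³ over Δz = 125 − 64 = 61 m.
N² = (9.8/1025.875) × (1.45/61) = 2.2708 × 10⁻⁴ s⁻².
N = √(2.2708 × 10⁻⁴) = 0.015069 rad s⁻¹, so T = 2π/N = 416.96 s = 6.9493 min ≈ 6.95 min.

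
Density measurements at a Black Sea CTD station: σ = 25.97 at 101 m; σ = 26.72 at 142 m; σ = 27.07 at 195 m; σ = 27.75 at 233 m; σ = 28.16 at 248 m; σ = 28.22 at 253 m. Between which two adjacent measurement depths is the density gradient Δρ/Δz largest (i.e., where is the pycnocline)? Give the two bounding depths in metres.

Compute the density gradient over each adjacent pair:
  101–142 m: Δρ/Δz = 0.75/41 = 0.018 kg m⁻⁴
  142–195 m: Δρ/Δz = 0.35/53 = 6.6 × 10⁻³ kg m⁻⁴
  195–233 m: Δρ/Δz = 0.68/38 = 0.018 kg m⁻⁴
  233–248 m: Δρ/Δz = 0.41/15 = 0.027 kg m⁻⁴
  248–253 m: Δρ/Δz = 0.06/5 = 0.012 kg m⁻⁴
The largest gradient is in the 233–248 m interval — the pycnocline.

233–248 m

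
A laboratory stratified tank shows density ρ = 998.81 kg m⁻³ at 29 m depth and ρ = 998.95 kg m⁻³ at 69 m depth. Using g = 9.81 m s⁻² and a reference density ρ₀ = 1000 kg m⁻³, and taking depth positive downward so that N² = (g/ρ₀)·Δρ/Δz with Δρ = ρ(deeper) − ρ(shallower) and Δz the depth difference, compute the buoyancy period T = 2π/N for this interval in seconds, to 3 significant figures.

Δρ = 998.95 − 998.81 = 0.14 kg m⁻³ over Δz = 69 − 29 = 40 m.
N² = (9.81/1000) × (0.14/40) = 3.4335 × 10⁻⁵ s⁻².
N = √(3.4335 × 10⁻⁵) = 5.8596 × 10⁻³ rad s⁻¹, so T = 2π/N = 1.0723 × 10³ s ≈ 1.07 × 10³ s.

1.07 × 10³ s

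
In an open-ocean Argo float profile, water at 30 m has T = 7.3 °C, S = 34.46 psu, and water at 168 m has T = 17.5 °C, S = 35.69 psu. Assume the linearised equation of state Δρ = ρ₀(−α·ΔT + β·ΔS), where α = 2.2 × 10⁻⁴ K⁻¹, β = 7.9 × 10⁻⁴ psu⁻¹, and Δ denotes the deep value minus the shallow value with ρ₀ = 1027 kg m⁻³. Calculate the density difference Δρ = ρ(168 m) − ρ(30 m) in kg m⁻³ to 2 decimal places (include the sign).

-1.31 kg m⁻³

ΔT = +10.2 K, ΔS = +1.23 psu (deep − shallow).
Δρ/ρ₀ = −(2.2 × 10⁻⁴)(+10.2) + (7.9 × 10⁻⁴)(+1.23) = -1.2723 × 10⁻³.
Δρ = 1027 × (-1.2723 × 10⁻³) = -1.31 kg m⁻³.
Negative Δρ: lighter below, statically unstable.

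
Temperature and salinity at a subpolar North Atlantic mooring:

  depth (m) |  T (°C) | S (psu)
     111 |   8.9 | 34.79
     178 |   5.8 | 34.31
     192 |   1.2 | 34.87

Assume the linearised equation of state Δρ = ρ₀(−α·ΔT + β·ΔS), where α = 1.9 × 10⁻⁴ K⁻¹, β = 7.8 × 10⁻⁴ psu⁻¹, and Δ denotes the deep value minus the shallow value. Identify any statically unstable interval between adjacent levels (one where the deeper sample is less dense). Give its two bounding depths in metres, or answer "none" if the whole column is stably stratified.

Evaluate Δρ/ρ₀ = −αΔT + βΔS across each adjacent pair:
  111–178 m: −αΔT+βΔS = −(1.9 × 10⁻⁴)(-3.1)+(7.8 × 10⁻⁴)(-0.48) = 2.1 × 10⁻⁴ → stable
  178–192 m: −αΔT+βΔS = −(1.9 × 10⁻⁴)(-4.6)+(7.8 × 10⁻⁴)(+0.56) = 1.3 × 10⁻³ → stable
Every interval has Δρ > 0: the column is stably stratified throughout.

none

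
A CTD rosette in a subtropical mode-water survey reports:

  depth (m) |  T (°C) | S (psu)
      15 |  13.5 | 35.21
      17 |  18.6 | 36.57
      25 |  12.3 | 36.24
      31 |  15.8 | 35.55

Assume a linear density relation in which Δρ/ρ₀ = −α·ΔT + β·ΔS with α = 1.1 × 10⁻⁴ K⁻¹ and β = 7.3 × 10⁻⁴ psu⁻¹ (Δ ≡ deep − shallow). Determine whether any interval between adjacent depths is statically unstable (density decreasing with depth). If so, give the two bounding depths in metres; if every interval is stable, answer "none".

25–31 m

Evaluate Δρ/ρ₀ = −αΔT + βΔS across each adjacent pair:
  15–17 m: −αΔT+βΔS = −(1.1 × 10⁻⁴)(+5.1)+(7.3 × 10⁻⁴)(+1.36) = 4.3 × 10⁻⁴ → stable
  17–25 m: −αΔT+βΔS = −(1.1 × 10⁻⁴)(-6.3)+(7.3 × 10⁻⁴)(-0.33) = 4.5 × 10⁻⁴ → stable
  25–31 m: −αΔT+βΔS = −(1.1 × 10⁻⁴)(+3.5)+(7.3 × 10⁻⁴)(-0.69) = -8.9 × 10⁻⁴ → UNSTABLE
The 25–31 m interval has Δρ < 0: lighter water underlies denser water.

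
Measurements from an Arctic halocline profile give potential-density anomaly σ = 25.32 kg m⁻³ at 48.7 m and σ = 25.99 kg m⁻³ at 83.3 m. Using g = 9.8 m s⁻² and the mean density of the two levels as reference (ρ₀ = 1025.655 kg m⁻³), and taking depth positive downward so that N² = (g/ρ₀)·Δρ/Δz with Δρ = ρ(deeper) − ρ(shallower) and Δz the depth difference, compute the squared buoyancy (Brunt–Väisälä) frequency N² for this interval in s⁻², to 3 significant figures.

1.85 × 10⁻⁴ s⁻²

Δρ = 1025.99 − 1025.32 = 0.67 kg m⁻³ over Δz = 83.3 − 48.7 = 34.6 m.
N² = (9.8/1025.655) × (0.67/34.6) = 1.8502 × 10⁻⁴ s⁻² ≈ 1.85 × 10⁻⁴ s⁻².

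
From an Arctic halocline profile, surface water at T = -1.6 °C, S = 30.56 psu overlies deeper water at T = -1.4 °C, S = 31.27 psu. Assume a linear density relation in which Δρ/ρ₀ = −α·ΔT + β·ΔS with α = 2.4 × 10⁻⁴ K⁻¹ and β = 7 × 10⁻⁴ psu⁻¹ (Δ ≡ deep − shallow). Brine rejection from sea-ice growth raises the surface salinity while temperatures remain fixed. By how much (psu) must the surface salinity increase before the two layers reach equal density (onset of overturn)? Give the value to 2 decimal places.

0.64 psu

Neutral buoyancy requires −α(T_deep − T_surf) + β(S_deep − S_surf′) = 0.
S_surf′ = S_deep − (α/β)·ΔT = 31.27 − (2.4 × 10⁻⁴/7 × 10⁻⁴)·(+0.2) = 31.2014 psu.
Increase required: 31.2014 − 30.56 = 0.6414 psu.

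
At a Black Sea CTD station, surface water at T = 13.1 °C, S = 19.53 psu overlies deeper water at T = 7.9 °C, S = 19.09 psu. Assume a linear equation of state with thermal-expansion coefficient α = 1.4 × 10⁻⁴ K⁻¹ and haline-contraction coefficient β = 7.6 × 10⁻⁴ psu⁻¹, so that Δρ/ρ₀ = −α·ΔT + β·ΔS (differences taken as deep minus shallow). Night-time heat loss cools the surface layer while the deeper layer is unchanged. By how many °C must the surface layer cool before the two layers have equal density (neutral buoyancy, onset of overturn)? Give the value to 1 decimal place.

2.8 °C

Neutral buoyancy requires Δρ = 0, i.e. −α(T_deep − T_surf′) + β(S_deep − S_surf) = 0.
T_surf′ = T_deep − (β/α)·ΔS = 7.9 − (7.6 × 10⁻⁴/1.4 × 10⁻⁴)·(-0.44) = 10.289 °C.
Cooling required: 13.1 − (10.289) = 2.811 °C.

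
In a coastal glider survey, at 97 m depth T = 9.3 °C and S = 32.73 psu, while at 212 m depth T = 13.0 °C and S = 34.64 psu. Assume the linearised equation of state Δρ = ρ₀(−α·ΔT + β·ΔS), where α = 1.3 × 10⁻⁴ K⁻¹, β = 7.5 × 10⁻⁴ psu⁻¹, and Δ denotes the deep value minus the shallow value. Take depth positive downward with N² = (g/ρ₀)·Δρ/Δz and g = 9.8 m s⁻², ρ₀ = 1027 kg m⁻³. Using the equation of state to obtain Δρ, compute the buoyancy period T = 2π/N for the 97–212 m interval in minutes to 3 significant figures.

11.6 min

ΔT = +3.7 K, ΔS = +1.91 psu (deep − shallow).
Δρ/ρ₀ = −αΔT + βΔS = -4.81 × 10⁻⁴ + 1.4325 × 10⁻³ = 9.515 × 10⁻⁴, so Δρ ≈ 0.9772 kg m⁻³.
N² = (g/ρ₀)·Δρ/Δz = g·(Δρ/ρ₀)/Δz = 9.8 × 9.515 × 10⁻⁴ / 115 = 8.1084 × 10⁻⁵ s⁻².
N = √(8.1084 × 10⁻⁵) = 9.0047 × 10⁻³ rad s⁻¹ → T = 2π/N = 697.77 s = 11.630 min ≈ 11.6 min.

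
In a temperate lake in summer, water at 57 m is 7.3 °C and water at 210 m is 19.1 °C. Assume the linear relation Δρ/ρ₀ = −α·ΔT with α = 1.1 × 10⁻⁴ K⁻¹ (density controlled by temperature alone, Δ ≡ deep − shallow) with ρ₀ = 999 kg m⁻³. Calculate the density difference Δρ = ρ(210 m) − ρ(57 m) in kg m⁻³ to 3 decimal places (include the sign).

ΔT = +11.8 K, Δρ/ρ₀ = −αΔT = -1.298 × 10⁻³.
Δρ = 999 × (-1.298 × 10⁻³) = -1.297 kg m⁻³.
Negative Δρ: lighter below, statically unstable.

-1.297 kg m⁻³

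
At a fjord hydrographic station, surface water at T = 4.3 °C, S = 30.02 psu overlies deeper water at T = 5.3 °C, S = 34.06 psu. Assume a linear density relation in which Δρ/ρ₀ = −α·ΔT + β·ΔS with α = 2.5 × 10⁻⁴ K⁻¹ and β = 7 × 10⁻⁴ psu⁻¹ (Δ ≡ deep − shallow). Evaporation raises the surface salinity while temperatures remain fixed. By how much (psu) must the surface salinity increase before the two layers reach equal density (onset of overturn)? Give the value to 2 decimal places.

Neutral buoyancy requires −α(T_deep − T_surf) + β(S_deep − S_surf′) = 0.
S_surf′ = S_deep − (α/β)·ΔT = 34.06 − (2.5 × 10⁻⁴/7 × 10⁻⁴)·(+1.0) = 33.7029 psu.
Increase required: 33.7029 − 30.02 = 3.6829 psu.

3.68 psu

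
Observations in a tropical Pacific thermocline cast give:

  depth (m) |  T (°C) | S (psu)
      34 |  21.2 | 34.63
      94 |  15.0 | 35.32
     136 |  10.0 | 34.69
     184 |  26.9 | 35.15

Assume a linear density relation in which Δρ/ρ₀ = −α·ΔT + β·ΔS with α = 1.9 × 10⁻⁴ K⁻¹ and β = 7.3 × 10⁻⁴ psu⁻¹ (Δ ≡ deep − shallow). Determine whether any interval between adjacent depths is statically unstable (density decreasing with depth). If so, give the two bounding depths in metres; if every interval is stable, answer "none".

Evaluate Δρ/ρ₀ = −αΔT + βΔS across each adjacent pair:
  34–94 m: −αΔT+βΔS = −(1.9 × 10⁻⁴)(-6.2)+(7.3 × 10⁻⁴)(+0.69) = 1.7 × 10⁻³ → stable
  94–136 m: −αΔT+βΔS = −(1.9 × 10⁻⁴)(-5.0)+(7.3 × 10⁻⁴)(-0.63) = 4.9 × 10⁻⁴ → stable
  136–184 m: −αΔT+βΔS = −(1.9 × 10⁻⁴)(+16.9)+(7.3 × 10⁻⁴)(+0.46) = -2.9 × 10⁻³ → UNSTABLE
The 136–184 m interval has Δρ < 0: lighter water underlies denser water.

136–184 m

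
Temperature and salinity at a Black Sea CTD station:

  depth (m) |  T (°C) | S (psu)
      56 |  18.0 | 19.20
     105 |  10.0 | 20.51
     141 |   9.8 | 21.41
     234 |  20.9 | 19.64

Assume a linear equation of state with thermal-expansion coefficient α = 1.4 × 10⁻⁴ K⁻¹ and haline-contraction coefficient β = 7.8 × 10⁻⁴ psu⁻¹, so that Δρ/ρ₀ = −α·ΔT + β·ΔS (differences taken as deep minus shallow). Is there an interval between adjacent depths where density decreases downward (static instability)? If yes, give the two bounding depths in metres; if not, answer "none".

141–234 m

Evaluate Δρ/ρ₀ = −αΔT + βΔS across each adjacent pair:
  56–105 m: −αΔT+βΔS = −(1.4 × 10⁻⁴)(-8.0)+(7.8 × 10⁻⁴)(+1.31) = 2.1 × 10⁻³ → stable
  105–141 m: −αΔT+βΔS = −(1.4 × 10⁻⁴)(-0.2)+(7.8 × 10⁻⁴)(+0.90) = 7.3 × 10⁻⁴ → stable
  141–234 m: −αΔT+βΔS = −(1.4 × 10⁻⁴)(+11.1)+(7.8 × 10⁻⁴)(-1.77) = -2.9 × 10⁻³ → UNSTABLE
The 141–234 m interval has Δρ < 0: lighter water underlies denser water.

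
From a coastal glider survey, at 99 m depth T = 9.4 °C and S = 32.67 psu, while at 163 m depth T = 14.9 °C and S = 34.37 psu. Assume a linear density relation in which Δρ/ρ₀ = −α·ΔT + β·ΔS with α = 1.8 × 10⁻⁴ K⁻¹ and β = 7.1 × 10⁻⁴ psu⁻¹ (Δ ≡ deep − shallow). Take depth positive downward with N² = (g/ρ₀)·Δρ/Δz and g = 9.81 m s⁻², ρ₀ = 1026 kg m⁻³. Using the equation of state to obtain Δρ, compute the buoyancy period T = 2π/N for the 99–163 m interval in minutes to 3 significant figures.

ΔT = +5.5 K, ΔS = +1.70 psu (deep − shallow).
Δρ/ρ₀ = −αΔT + βΔS = -9.90 × 10⁻⁴ + 1.207 × 10⁻³ = 2.17 × 10⁻⁴, so Δρ ≈ 0.2226 kg m⁻³.
N² = (g/ρ₀)·Δρ/Δz = g·(Δρ/ρ₀)/Δz = 9.81 × 2.17 × 10⁻⁴ / 64 = 3.3262 × 10⁻⁵ s⁻².
N = √(3.3262 × 10⁻⁵) = 5.7673 × 10⁻³ rad s⁻¹ → T = 2π/N = 1.0895 × 10³ s = 18.158 min ≈ 18.2 min.

18.2 min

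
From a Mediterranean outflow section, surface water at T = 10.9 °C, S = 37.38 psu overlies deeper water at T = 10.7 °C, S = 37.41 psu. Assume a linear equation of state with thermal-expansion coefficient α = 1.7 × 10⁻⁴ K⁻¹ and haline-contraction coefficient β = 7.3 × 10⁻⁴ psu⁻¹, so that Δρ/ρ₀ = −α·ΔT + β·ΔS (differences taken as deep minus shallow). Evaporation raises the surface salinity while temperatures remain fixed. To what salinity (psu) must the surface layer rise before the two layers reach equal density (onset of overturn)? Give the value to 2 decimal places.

Neutral buoyancy requires −α(T_deep − T_surf) + β(S_deep − S_surf′) = 0.
S_surf′ = S_deep − (α/β)·ΔT = 37.41 − (1.7 × 10⁻⁴/7.3 × 10⁻⁴)·(-0.2) = 37.4566 psu.
Increase required: 37.4566 − 37.38 = 0.0766 psu.

37.46 psu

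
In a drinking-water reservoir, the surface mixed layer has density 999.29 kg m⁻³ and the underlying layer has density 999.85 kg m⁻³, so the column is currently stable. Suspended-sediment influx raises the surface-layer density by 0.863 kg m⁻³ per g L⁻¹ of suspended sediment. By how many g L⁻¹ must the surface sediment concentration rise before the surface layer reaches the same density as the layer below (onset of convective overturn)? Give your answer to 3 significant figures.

Density deficit of the surface layer: 999.85 − 999.29 = 0.56 kg m⁻³.
Required change = 0.56 / 0.863 = 0.649 g L⁻¹.

0.649 g L⁻¹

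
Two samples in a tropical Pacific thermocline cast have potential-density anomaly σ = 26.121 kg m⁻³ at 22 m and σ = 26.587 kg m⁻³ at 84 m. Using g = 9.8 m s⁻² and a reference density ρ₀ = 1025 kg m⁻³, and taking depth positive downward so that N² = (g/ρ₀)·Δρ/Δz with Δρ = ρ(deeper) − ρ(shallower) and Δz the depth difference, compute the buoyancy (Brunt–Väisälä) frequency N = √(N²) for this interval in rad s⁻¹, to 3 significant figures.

Δρ = 1026.587 − 1026.121 = 0.466 kg m⁻³ over Δz = 84 − 22 = 62 m.
N² = (9.8/1025) × (0.466/62) = 7.1862 × 10⁻⁵ s⁻².
N = √(7.1862 × 10⁻⁵) = 8.4771 × 10⁻³ rad s⁻¹ ≈ 8.48 × 10⁻³ rad s⁻¹.

8.48 × 10⁻³ rad s⁻¹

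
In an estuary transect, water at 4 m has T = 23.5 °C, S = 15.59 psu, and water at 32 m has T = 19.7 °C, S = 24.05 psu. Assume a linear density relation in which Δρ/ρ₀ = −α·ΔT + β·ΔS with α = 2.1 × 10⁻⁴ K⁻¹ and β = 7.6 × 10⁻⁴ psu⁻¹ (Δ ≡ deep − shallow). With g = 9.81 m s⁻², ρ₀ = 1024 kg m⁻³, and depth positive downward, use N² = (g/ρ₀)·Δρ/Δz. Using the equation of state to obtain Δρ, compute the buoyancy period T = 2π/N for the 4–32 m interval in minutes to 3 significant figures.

2.08 min

ΔT = -3.8 K, ΔS = +8.46 psu (deep − shallow).
Δρ/ρ₀ = −αΔT + βΔS = 7.98 × 10⁻⁴ + 6.4296 × 10⁻³ = 7.2276 × 10⁻³, so Δρ ≈ 7.401 kg m⁻³.
N² = (g/ρ₀)·Δρ/Δz = g·(Δρ/ρ₀)/Δz = 9.81 × 7.2276 × 10⁻³ / 28 = 2.5322 × 10⁻³ s⁻².
N = √(2.5322 × 10⁻³) = 0.050321 rad s⁻¹ → T = 2π/N = 124.86 s = 2.0810 min ≈ 2.08 min.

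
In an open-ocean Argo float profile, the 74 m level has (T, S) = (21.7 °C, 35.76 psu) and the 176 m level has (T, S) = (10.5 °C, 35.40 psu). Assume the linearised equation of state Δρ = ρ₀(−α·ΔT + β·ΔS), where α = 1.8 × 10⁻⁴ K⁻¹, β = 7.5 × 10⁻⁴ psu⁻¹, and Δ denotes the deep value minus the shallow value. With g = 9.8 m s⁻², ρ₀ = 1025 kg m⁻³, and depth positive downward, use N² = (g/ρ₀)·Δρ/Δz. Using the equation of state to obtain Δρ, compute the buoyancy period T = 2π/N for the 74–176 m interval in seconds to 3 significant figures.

485 s

ΔT = -11.2 K, ΔS = -0.36 psu (deep − shallow).
Δρ/ρ₀ = −αΔT + βΔS = 2.016 × 10⁻³ − 2.70 × 10⁻⁴ = 1.746 × 10⁻³, so Δρ ≈ 1.790 kg m⁻³.
N² = (g/ρ₀)·Δρ/Δz = g·(Δρ/ρ₀)/Δz = 9.8 × 1.746 × 10⁻³ / 102 = 1.6775 × 10⁻⁴ s⁻².
N = √(1.6775 × 10⁻⁴) = 0.012952 rad s⁻¹ → T = 2π/N = 485.11 s ≈ 485 s.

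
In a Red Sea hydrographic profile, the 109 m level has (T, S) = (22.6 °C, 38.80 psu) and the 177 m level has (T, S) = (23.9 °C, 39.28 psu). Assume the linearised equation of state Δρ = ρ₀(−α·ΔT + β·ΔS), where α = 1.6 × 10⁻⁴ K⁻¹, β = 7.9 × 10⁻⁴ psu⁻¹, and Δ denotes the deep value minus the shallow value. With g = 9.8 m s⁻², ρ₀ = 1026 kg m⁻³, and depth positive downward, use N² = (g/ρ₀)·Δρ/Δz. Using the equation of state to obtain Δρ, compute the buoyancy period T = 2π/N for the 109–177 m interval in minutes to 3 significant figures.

21.1 min

ΔT = +1.3 K, ΔS = +0.48 psu (deep − shallow).
Δρ/ρ₀ = −αΔT + βΔS = -2.08 × 10⁻⁴ + 3.792 × 10⁻⁴ = 1.712 × 10⁻⁴, so Δρ ≈ 0.1757 kg m⁻³.
N² = (g/ρ₀)·Δρ/Δz = g·(Δρ/ρ₀)/Δz = 9.8 × 1.712 × 10⁻⁴ / 68 = 2.4673 × 10⁻⁵ s⁻².
N = √(2.4673 × 10⁻⁵) = 4.9672 × 10⁻³ rad s⁻¹ → T = 2π/N = 1.2649 × 10³ s = 21.082 min ≈ 21.1 min.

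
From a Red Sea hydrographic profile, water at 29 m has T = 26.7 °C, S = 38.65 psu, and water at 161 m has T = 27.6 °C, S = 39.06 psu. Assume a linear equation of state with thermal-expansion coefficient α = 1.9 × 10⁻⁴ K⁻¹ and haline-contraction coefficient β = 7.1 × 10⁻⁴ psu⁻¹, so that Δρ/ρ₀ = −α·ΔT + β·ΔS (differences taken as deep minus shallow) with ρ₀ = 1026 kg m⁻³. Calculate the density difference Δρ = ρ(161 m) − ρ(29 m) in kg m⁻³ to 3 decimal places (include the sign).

ΔT = +0.9 K, ΔS = +0.41 psu (deep − shallow).
Δρ/ρ₀ = −(1.9 × 10⁻⁴)(+0.9) + (7.1 × 10⁻⁴)(+0.41) = 1.201 × 10⁻⁴.
Δρ = 1026 × (1.201 × 10⁻⁴) = +0.123 kg m⁻³.
Positive Δρ: denser below, stable.

+0.123 kg m⁻³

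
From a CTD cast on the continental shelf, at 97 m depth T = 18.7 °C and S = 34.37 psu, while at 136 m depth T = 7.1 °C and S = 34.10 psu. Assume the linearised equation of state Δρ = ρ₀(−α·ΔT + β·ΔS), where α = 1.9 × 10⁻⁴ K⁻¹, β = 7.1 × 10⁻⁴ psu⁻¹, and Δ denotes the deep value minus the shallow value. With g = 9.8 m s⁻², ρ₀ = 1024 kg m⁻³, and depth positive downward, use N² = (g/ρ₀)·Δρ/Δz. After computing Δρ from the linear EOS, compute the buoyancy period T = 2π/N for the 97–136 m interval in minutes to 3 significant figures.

ΔT = -11.6 K, ΔS = -0.27 psu (deep − shallow).
Δρ/ρ₀ = −αΔT + βΔS = 2.204 × 10⁻³ − 1.917 × 10⁻⁴ = 2.0123 × 10⁻³, so Δρ ≈ 2.061 kg m⁻³.
N² = (g/ρ₀)·Δρ/Δz = g·(Δρ/ρ₀)/Δz = 9.8 × 2.0123 × 10⁻³ / 39 = 5.0565 × 10⁻⁴ s⁻².
N = √(5.0565 × 10⁻⁴) = 0.022487 rad s⁻¹ → T = 2π/N = 279.41 s = 4.6568 min ≈ 4.66 min.

4.66 min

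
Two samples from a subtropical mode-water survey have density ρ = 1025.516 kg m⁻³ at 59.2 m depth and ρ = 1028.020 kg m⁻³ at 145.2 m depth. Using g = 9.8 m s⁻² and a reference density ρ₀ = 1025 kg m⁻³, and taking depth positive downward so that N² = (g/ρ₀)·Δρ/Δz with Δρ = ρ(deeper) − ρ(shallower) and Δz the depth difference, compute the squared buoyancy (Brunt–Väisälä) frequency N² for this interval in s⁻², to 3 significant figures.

2.78 × 10⁻⁴ s⁻²

Δρ = 1028.020 − 1025.516 = 2.504 kg m⁻³ over Δz = 145.2 − 59.2 = 86 m.
N² = (9.8/1025) × (2.504/86) = 2.7838 × 10⁻⁴ s⁻² ≈ 2.78 × 10⁻⁴ s⁻².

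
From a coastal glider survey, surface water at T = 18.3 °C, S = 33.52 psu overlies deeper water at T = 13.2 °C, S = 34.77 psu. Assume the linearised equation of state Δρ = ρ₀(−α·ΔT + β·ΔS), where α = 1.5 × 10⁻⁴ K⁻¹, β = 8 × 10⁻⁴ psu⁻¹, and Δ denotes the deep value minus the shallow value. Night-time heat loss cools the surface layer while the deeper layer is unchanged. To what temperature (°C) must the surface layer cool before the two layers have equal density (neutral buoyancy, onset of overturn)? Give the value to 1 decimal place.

Neutral buoyancy requires Δρ = 0, i.e. −α(T_deep − T_surf′) + β(S_deep − S_surf) = 0.
T_surf′ = T_deep − (β/α)·ΔS = 13.2 − (8 × 10⁻⁴/1.5 × 10⁻⁴)·(+1.25) = 6.533 °C.
Cooling required: 18.3 − (6.533) = 11.767 °C.

6.5 °C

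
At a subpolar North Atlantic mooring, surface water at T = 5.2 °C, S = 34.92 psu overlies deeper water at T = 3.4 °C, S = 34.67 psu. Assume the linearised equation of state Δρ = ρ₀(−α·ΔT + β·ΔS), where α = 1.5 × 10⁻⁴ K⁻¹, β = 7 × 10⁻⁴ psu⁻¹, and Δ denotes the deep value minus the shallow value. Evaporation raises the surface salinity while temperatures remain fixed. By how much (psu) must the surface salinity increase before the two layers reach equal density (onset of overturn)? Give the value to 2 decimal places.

Neutral buoyancy requires −α(T_deep − T_surf) + β(S_deep − S_surf′) = 0.
S_surf′ = S_deep − (α/β)·ΔT = 34.67 − (1.5 × 10⁻⁴/7 × 10⁻⁴)·(-1.8) = 35.0557 psu.
Increase required: 35.0557 − 34.92 = 0.1357 psu.

0.14 psu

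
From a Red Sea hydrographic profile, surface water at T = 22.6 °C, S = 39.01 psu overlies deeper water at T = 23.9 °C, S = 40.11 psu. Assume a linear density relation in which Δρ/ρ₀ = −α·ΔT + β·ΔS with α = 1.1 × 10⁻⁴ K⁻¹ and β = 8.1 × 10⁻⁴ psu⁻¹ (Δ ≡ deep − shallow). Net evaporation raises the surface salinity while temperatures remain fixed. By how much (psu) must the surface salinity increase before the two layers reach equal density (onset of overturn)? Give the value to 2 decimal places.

0.92 psu

Neutral buoyancy requires −α(T_deep − T_surf) + β(S_deep − S_surf′) = 0.
S_surf′ = S_deep − (α/β)·ΔT = 40.11 − (1.1 × 10⁻⁴/8.1 × 10⁻⁴)·(+1.3) = 39.9335 psu.
Increase required: 39.9335 − 39.01 = 0.9235 psu.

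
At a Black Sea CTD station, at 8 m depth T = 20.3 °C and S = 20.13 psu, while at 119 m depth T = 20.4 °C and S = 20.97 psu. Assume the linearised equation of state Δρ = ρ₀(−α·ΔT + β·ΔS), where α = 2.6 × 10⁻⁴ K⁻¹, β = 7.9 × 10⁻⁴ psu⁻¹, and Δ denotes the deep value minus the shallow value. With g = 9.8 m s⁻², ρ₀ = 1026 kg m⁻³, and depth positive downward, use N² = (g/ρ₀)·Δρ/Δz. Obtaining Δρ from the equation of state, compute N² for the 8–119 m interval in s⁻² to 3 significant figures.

ΔT = +0.1 K, ΔS = +0.84 psu (deep − shallow).
Δρ/ρ₀ = −αΔT + βΔS = -2.60 × 10⁻⁵ + 6.636 × 10⁻⁴ = 6.376 × 10⁻⁴, so Δρ ≈ 0.6542 kg m⁻³.
N² = (g/ρ₀)·Δρ/Δz = g·(Δρ/ρ₀)/Δz = 9.8 × 6.376 × 10⁻⁴ / 111 = 5.6293 × 10⁻⁵ s⁻² ≈ 5.63 × 10⁻⁵ s⁻².

5.63 × 10⁻⁵ s⁻²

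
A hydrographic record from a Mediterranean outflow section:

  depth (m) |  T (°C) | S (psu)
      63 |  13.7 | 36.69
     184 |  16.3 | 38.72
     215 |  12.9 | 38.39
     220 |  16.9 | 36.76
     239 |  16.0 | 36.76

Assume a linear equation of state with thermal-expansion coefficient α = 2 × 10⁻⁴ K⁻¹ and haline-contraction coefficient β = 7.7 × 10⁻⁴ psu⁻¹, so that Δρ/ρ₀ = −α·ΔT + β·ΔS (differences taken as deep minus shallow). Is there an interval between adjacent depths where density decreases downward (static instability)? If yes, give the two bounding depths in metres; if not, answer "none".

215–220 m

Evaluate Δρ/ρ₀ = −αΔT + βΔS across each adjacent pair:
  63–184 m: −αΔT+βΔS = −(2 × 10⁻⁴)(+2.6)+(7.7 × 10⁻⁴)(+2.03) = 1.0 × 10⁻³ → stable
  184–215 m: −αΔT+βΔS = −(2 × 10⁻⁴)(-3.4)+(7.7 × 10⁻⁴)(-0.33) = 4.3 × 10⁻⁴ → stable
  215–220 m: −αΔT+βΔS = −(2 × 10⁻⁴)(+4.0)+(7.7 × 10⁻⁴)(-1.63) = -2.1 × 10⁻³ → UNSTABLE
  220–239 m: −αΔT+βΔS = −(2 × 10⁻⁴)(-0.9)+(7.7 × 10⁻⁴)(+0.00) = 1.8 × 10⁻⁴ → stable
The 215–220 m interval has Δρ < 0: lighter water underlies denser water.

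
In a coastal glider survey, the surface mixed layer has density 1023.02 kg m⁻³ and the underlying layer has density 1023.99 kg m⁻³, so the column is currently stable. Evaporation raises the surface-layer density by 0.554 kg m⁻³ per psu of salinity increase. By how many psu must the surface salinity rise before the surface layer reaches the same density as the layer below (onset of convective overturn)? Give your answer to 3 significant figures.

Density deficit of the surface layer: 1023.99 − 1023.02 = 0.97 kg m⁻³.
Required change = 0.97 / 0.554 = 1.75 psu.

1.75 psu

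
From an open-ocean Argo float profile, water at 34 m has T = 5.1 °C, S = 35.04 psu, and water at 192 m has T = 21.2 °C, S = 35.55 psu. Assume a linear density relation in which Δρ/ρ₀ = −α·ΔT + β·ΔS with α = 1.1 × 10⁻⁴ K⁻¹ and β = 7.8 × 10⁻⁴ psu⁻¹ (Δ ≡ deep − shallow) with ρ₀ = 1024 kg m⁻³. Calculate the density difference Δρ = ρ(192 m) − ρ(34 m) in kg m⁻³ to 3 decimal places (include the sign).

ΔT = +16.1 K, ΔS = +0.51 psu (deep − shallow).
Δρ/ρ₀ = −(1.1 × 10⁻⁴)(+16.1) + (7.8 × 10⁻⁴)(+0.51) = -1.3732 × 10⁻³.
Δρ = 1024 × (-1.3732 × 10⁻³) = -1.406 kg m⁻³.
Negative Δρ: lighter below, statically unstable.

-1.406 kg m⁻³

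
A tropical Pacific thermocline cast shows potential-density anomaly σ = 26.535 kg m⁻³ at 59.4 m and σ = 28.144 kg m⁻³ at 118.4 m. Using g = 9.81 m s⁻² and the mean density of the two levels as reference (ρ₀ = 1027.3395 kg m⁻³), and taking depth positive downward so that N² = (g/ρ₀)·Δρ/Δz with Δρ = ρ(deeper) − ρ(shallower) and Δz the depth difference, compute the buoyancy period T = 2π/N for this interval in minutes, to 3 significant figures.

Δρ = 1028.144 − 1026.535 = 1.609 kg m⁻³ over Δz = 118.4 − 59.4 = 59 m.
N² = (9.81/1027.3395) × (1.609/59) = 2.6041 × 10⁻⁴ s⁻².
N = √(2.6041 × 10⁻⁴) = 0.016137 rad s⁻¹, so T = 2π/N = 389.37 s = 6.4895 min ≈ 6.49 min.

6.49 min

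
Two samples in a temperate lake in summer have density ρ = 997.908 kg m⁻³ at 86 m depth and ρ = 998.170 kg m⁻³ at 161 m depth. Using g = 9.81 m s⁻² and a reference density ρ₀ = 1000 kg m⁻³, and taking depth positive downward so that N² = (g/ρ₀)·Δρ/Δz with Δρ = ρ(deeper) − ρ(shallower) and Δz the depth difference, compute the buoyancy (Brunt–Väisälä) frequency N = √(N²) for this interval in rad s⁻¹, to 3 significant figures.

Δρ = 998.170 − 997.908 = 0.262 kg m⁻³ over Δz = 161 − 86 = 75 m.
N² = (9.81/1000) × (0.262/75) = 3.4270 × 10⁻⁵ s⁻².
N = √(3.4270 × 10⁻⁵) = 5.8541 × 10⁻³ rad s⁻¹ ≈ 5.85 × 10⁻³ rad s⁻¹.

5.85 × 10⁻³ rad s⁻¹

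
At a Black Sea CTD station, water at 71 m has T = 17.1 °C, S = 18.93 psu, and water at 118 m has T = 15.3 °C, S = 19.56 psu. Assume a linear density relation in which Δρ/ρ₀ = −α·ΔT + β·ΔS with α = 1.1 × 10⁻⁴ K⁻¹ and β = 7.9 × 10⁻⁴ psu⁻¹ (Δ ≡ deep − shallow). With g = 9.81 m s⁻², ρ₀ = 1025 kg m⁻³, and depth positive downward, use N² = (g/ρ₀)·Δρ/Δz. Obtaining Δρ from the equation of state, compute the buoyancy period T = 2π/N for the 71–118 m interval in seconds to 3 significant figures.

ΔT = -1.8 K, ΔS = +0.63 psu (deep − shallow).
Δρ/ρ₀ = −αΔT + βΔS = 1.98 × 10⁻⁴ + 4.977 × 10⁻⁴ = 6.957 × 10⁻⁴, so Δρ ≈ 0.7131 kg m⁻³.
N² = (g/ρ₀)·Δρ/Δz = g·(Δρ/ρ₀)/Δz = 9.81 × 6.957 × 10⁻⁴ / 47 = 1.4521 × 10⁻⁴ s⁻².
N = √(1.4521 × 10⁻⁴) = 0.012050 rad s⁻¹ → T = 2π/N = 521.43 s ≈ 521 s.

521 s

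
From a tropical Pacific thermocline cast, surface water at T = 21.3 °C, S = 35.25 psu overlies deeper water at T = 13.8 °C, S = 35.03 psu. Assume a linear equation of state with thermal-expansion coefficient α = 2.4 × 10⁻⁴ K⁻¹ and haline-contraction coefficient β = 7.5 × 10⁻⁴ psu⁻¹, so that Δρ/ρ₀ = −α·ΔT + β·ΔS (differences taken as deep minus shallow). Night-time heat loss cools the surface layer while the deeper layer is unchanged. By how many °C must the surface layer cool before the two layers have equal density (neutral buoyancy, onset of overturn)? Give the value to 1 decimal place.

6.8 °C

Neutral buoyancy requires Δρ = 0, i.e. −α(T_deep − T_surf′) + β(S_deep − S_surf) = 0.
T_surf′ = T_deep − (β/α)·ΔS = 13.8 − (7.5 × 10⁻⁴/2.4 × 10⁻⁴)·(-0.22) = 14.488 °C.
Cooling required: 21.3 − (14.488) = 6.812 °C.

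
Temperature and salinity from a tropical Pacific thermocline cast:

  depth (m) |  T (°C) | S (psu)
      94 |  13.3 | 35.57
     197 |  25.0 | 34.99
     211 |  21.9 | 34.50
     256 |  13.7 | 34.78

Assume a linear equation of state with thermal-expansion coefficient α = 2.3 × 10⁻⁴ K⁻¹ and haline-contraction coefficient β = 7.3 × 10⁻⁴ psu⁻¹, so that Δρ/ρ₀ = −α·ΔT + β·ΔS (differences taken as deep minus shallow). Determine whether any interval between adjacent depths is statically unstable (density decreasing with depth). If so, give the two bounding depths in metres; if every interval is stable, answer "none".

94–197 m

Evaluate Δρ/ρ₀ = −αΔT + βΔS across each adjacent pair:
  94–197 m: −αΔT+βΔS = −(2.3 × 10⁻⁴)(+11.7)+(7.3 × 10⁻⁴)(-0.58) = -3.1 × 10⁻³ → UNSTABLE
  197–211 m: −αΔT+βΔS = −(2.3 × 10⁻⁴)(-3.1)+(7.3 × 10⁻⁴)(-0.49) = 3.6 × 10⁻⁴ → stable
  211–256 m: −αΔT+βΔS = −(2.3 × 10⁻⁴)(-8.2)+(7.3 × 10⁻⁴)(+0.28) = 2.1 × 10⁻³ → stable
The 94–197 m interval has Δρ < 0: lighter water underlies denser water.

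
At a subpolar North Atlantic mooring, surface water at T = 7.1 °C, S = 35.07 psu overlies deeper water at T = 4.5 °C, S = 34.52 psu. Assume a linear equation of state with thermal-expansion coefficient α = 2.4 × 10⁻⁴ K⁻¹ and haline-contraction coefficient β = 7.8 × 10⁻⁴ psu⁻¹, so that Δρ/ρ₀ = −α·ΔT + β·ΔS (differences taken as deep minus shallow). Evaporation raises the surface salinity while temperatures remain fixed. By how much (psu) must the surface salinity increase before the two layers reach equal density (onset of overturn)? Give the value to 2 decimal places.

Neutral buoyancy requires −α(T_deep − T_surf) + β(S_deep − S_surf′) = 0.
S_surf′ = S_deep − (α/β)·ΔT = 34.52 − (2.4 × 10⁻⁴/7.8 × 10⁻⁴)·(-2.6) = 35.3200 psu.
Increase required: 35.3200 − 35.07 = 0.2500 psu.

0.25 psu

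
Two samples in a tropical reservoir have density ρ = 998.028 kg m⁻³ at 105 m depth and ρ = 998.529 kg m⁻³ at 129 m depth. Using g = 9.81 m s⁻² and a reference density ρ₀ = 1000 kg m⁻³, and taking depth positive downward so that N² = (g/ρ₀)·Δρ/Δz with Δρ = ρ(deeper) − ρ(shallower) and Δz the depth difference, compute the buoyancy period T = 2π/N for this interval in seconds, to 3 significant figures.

439 s

Δρ = 998.529 − 998.028 = 0.501 kg m⁻³ over Δz = 129 − 105 = 24 m.
N² = (9.81/1000) × (0.501/24) = 2.0478 × 10⁻⁴ s⁻².
N = √(2.0478 × 10⁻⁴) = 0.014310 rad s⁻¹, so T = 2π/N = 439.08 s ≈ 439 s.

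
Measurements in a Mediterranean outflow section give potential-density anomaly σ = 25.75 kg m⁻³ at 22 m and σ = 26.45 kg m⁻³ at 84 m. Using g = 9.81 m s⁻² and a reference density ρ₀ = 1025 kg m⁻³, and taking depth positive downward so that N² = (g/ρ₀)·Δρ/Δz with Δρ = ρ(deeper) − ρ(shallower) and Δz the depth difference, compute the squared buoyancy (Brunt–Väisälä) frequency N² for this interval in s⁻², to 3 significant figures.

Δρ = 1026.45 − 1025.75 = 0.70 kg m⁻³ over Δz = 84 − 22 = 62 m.
N² = (9.81/1025) × (0.70/62) = 1.0806 × 10⁻⁴ s⁻² ≈ 1.08 × 10⁻⁴ s⁻².
Since Δρ > 0 the layer is stably stratified.

1.08 × 10⁻⁴ s⁻²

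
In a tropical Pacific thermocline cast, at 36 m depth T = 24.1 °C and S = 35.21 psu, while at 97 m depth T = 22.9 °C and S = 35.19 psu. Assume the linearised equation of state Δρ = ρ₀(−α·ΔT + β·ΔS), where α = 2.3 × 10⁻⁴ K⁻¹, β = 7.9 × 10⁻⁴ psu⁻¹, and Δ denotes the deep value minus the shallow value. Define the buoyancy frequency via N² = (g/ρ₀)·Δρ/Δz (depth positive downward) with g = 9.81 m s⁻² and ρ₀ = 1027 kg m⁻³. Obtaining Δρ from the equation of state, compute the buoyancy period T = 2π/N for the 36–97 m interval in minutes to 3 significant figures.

16.2 min

ΔT = -1.2 K, ΔS = -0.02 psu (deep − shallow).
Δρ/ρ₀ = −αΔT + βΔS = 2.76 × 10⁻⁴ − 1.58 × 10⁻⁵ = 2.602 × 10⁻⁴, so Δρ ≈ 0.2672 kg m⁻³.
N² = (g/ρ₀)·Δρ/Δz = g·(Δρ/ρ₀)/Δz = 9.81 × 2.602 × 10⁻⁴ / 61 = 4.1845 × 10⁻⁵ s⁻².
N = √(4.1845 × 10⁻⁵) = 6.4688 × 10⁻³ rad s⁻¹ → T = 2π/N = 971.31 s = 16.188 min ≈ 16.2 min.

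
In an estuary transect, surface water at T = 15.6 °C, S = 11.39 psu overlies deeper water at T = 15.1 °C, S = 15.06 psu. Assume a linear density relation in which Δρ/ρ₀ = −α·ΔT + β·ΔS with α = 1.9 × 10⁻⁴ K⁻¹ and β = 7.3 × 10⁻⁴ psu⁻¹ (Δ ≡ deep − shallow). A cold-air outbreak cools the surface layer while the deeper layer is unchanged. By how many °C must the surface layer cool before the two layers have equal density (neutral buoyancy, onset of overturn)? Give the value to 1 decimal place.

Neutral buoyancy requires Δρ = 0, i.e. −α(T_deep − T_surf′) + β(S_deep − S_surf) = 0.
T_surf′ = T_deep − (β/α)·ΔS = 15.1 − (7.3 × 10⁻⁴/1.9 × 10⁻⁴)·(+3.67) = 0.999 °C.
Cooling required: 15.6 − (0.999) = 14.601 °C.

14.6 °C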